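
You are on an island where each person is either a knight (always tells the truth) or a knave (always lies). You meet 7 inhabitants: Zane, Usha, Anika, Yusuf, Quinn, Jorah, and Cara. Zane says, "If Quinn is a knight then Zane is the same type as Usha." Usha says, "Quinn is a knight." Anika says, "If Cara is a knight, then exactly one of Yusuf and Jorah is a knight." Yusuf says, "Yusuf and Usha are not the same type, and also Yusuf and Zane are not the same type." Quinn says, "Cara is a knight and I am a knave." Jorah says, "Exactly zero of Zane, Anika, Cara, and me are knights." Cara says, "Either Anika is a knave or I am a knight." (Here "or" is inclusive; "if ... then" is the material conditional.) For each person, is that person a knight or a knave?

Zane (knight): "if Quinn is a knight then Zane is the same type as Usha" — true. ✓
Usha is a knave, so "Quinn is a knight" must be False — and it is.
Anika is a knight, and the claim "if Cara is a knight, then exactly one of Yusuf and Jorah is a knight" is indeed true.
Yusuf is a knave, so "Yusuf and Usha are not the same type, and also Yusuf and Zane are not the same type" must be False — and it is.
Quinn is a knave, and the claim "Cara is a knight and I am a knave" is indeed False.
Since Jorah is a knave, "exactly zero of Zane, Anika, Cara, and me are knights" needs to be False, which holds.
Since Cara is a knave, "either Anika is a knave or I am a knight" needs to be False, which holds.

Knights: Zane and Anika. Knaves: Usha, Yusuf, Quinn, Jorah, and Cara.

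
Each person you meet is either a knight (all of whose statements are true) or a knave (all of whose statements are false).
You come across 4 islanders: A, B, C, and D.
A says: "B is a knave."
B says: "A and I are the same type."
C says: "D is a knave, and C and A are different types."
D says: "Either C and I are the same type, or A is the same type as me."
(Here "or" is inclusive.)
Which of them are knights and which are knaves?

As a knight, A's statement "B is a knave" should be True; it is.
B (knave): "A and I are the same type" — False. ✓
C is a knave, and the claim "D is a knave, and C and A are different types" is indeed False.
D is a knight, and the claim "either C and I are the same type, or A is the same type as me" is indeed True.

A is a knight, B is a knave, C is a knave, and D is a knight.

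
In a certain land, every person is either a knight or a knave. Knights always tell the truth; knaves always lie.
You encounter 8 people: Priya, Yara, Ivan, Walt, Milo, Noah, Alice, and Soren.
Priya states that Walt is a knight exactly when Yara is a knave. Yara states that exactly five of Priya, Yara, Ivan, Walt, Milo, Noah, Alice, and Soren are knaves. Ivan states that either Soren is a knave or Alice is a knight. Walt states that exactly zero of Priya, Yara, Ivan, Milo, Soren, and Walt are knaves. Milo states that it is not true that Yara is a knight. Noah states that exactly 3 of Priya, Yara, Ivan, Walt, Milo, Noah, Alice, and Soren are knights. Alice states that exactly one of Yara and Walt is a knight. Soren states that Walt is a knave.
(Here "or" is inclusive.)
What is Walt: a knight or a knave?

Walt is a knave.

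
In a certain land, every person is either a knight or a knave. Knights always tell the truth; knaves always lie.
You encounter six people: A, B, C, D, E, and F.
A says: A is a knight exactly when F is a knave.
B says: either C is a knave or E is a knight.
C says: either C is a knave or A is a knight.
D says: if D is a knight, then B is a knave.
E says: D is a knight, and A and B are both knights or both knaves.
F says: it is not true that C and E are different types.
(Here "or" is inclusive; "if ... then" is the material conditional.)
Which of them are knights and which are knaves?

Knights: A, C, and D. Knaves: B, E, and F.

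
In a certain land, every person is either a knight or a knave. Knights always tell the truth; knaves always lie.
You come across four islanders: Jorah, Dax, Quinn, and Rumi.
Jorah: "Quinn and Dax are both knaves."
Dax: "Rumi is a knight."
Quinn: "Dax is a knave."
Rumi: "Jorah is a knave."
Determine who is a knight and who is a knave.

Knights: Dax and Rumi. Knaves: Jorah and Quinn.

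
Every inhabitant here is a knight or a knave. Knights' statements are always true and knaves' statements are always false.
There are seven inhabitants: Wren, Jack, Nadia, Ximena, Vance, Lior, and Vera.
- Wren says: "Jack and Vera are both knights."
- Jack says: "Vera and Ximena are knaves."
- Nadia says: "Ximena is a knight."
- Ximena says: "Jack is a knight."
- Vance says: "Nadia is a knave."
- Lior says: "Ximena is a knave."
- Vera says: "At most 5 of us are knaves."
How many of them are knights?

3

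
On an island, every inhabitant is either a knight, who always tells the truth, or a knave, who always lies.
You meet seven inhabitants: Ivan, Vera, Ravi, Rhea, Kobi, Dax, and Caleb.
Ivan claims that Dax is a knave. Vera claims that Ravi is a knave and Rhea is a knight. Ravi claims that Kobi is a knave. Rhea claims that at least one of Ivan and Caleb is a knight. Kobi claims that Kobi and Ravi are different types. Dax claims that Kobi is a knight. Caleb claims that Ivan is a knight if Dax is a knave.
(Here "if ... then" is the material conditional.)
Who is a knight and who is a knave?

Ivan is a knave; "Dax is a knave" is false, as required.
Vera is a knight, so "Ravi is a knave and Rhea is a knight" must be true — and it is.
Ravi is a knave, and the claim "Kobi is a knave" is indeed false.
As a knight, Rhea's statement "at least one of Ivan and Caleb is a knight" should be true; it is.
Kobi is a knight; "Kobi and Ravi are different types" is true, as required.
Dax (knight): "Kobi is a knight" — true. ✓
Caleb is a knight, so "Ivan is a knight if Dax is a knave" must be true — and it is.

Ivan is a knave, Vera is a knight, Ravi is a knave, Rhea is a knight, Kobi is a knight, Dax is a knight, and Caleb is a knight.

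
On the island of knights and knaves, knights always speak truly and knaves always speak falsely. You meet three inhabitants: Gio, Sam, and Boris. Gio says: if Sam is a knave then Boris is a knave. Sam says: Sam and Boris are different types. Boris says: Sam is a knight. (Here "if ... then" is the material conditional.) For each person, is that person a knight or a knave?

Gio is a knight, Sam is a knave, and Boris is a knave.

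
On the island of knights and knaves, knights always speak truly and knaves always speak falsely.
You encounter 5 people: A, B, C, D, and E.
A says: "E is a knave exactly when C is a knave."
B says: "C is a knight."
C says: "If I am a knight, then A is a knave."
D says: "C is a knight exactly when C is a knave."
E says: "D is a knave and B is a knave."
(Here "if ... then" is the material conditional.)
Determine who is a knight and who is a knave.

A is a knave, B is a knight, C is a knight, D is a knave, and E is a knave.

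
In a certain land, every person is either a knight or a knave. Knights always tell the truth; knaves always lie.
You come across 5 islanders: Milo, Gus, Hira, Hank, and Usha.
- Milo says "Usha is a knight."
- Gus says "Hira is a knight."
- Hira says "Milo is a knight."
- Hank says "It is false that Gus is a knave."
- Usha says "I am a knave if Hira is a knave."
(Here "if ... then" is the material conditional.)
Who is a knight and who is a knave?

Knights: Milo, Gus, Hira, Hank, and Usha. Knaves: none.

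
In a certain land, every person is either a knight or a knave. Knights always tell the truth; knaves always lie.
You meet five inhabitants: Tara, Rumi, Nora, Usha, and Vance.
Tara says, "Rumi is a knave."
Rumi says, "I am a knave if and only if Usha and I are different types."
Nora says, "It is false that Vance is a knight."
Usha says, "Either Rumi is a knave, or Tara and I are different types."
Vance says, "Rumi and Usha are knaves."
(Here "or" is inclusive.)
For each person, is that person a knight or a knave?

Suppose Tara is a knight. Then Tara's statement "Rumi is a knave" would have to be true. Checking the 16 ways to assign the others, none is consistent with every speaker.
(For instance, with Rumi=knight, Nora=knight, Usha=knight, Vance=knave, Tara's claim "Rumi is a knave" comes out false where it would need to be true.)
So Tara must be a knave, making "Rumi is a knave" false. Taking Tara=knave, Rumi=knight, Nora=knight, Usha=knight, Vance=knave, each remaining statement checks out:
  Rumi (knight): "I am a knave if and only if Usha and I are different types" — true. ✓
  Nora (knight): "it is false that Vance is a knight" — true. ✓
  Usha (knight): "either Rumi is a knave, or Tara and I are different types" — true. ✓
  Vance (knave): "Rumi and Usha are knaves" — false. ✓
This is the unique consistent assignment.

Tara is a knave, Rumi is a knight, Nora is a knight, Usha is a knight, and Vance is a knave.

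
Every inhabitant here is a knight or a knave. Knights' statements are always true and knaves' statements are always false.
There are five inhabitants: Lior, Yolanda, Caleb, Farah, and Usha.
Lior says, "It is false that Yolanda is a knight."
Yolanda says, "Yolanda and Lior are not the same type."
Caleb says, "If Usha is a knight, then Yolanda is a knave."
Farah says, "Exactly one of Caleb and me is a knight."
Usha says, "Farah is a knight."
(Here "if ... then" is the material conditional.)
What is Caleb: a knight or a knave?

Caleb is a knave.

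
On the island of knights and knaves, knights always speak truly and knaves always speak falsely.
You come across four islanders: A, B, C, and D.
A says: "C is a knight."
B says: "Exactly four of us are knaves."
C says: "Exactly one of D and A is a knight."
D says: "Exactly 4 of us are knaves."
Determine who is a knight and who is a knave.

Since A is a knight, "C is a knight" needs to be true, which holds.
B is a knave, so "exactly four of us are knaves" must be false — and it is.
C is a knight, so "exactly one of D and A is a knight" must be true — and it is.
D is a knave, so "exactly 4 of us are knaves" must be false — and it is.

Knights: A and C. Knaves: B and D.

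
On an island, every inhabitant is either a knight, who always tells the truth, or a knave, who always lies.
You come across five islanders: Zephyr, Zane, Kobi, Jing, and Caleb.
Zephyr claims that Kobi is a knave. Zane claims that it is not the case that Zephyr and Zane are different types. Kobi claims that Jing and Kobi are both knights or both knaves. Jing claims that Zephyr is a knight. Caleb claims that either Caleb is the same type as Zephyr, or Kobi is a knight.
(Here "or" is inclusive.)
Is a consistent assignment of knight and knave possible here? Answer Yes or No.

One consistent assignment: Zephyr=knight, Zane=knight, Kobi=knave, Jing=knight, Caleb=knight.

Yes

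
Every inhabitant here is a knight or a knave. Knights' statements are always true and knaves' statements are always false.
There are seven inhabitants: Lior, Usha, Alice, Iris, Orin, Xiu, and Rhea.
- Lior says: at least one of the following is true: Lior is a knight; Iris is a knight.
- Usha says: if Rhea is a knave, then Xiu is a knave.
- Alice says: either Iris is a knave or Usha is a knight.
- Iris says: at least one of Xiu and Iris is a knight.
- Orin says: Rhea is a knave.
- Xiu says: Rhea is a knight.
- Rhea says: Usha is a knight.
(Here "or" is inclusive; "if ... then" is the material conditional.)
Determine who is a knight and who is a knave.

Lior is a knight, Usha is a knight, Alice is a knight, Iris is a knight, Orin is a knave, Xiu is a knight, and Rhea is a knight.

Lior is a knight, and the claim "at least one of the following is true: Lior is a knight; Iris is a knight" is indeed True.
Since Usha is a knight, "if Rhea is a knave, then Xiu is a knave" needs to be True, which holds.
As a knight, Alice's statement "either Iris is a knave or Usha is a knight" should be True; it is.
Iris is a knight; "at least one of Xiu and Iris is a knight" is True, as required.
Orin is a knave, and the claim "Rhea is a knave" is indeed false.
Xiu is a knight, and the claim "Rhea is a knight" is indeed True.
Rhea is a knight, and the claim "Usha is a knight" is indeed True.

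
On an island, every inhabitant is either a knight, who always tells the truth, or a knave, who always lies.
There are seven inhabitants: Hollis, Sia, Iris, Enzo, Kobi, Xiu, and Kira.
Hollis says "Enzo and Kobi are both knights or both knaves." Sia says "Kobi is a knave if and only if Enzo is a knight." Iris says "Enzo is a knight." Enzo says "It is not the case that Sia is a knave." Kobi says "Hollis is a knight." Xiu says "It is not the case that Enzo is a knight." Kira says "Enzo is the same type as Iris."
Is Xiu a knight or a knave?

Consistent assignments: {Hollis=knave, Sia=knight, Iris=knight, Enzo=knight, Kobi=knave, Xiu=knave, Kira=knight}
In every consistent assignment, Xiu is a knave.

Xiu is a knave.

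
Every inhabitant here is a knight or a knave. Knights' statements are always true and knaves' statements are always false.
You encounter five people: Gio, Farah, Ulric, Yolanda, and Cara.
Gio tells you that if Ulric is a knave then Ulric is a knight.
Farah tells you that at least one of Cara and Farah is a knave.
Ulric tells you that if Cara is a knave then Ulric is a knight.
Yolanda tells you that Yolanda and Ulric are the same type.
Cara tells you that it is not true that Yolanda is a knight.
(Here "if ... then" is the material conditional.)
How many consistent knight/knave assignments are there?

1

Consistent assignments:
  Gio=knight, Farah=knight, Ulric=knight, Yolanda=knight, Cara=knave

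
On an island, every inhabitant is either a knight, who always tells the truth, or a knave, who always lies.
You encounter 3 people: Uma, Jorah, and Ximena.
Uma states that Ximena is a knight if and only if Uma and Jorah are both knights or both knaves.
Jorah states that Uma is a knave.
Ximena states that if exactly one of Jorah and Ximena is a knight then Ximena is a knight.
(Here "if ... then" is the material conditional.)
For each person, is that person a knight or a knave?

Uma is a knave, Jorah is a knight, and Ximena is a knight.

Uma is a knave, so "Ximena is a knight if and only if Uma and Jorah are both knights or both knaves" must be false — and it is.
Jorah (knight): "Uma is a knave" — True. ✓
Ximena is a knight, so "if exactly one of Jorah and Ximena is a knight then Ximena is a knight" must be True — and it is.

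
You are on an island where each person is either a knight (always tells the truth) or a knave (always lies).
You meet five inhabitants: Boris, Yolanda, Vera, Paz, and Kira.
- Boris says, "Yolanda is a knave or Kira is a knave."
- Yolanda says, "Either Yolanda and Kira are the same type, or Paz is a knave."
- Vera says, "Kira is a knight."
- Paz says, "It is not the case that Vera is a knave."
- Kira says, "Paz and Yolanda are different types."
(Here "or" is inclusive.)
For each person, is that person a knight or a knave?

Boris is a knight, Yolanda is a knave, Vera is a knight, Paz is a knight, and Kira is a knight.

Boris is a knight; "Yolanda is a knave or Kira is a knave" is true, as required.
Since Yolanda is a knave, "either Yolanda and Kira are the same type, or Paz is a knave" needs to be false, which holds.
Vera (knight): "Kira is a knight" — true. ✓
Paz is a knight, so "it is not the case that Vera is a knave" must be true — and it is.
Kira is a knight, so "Paz and Yolanda are different types" must be true — and it is.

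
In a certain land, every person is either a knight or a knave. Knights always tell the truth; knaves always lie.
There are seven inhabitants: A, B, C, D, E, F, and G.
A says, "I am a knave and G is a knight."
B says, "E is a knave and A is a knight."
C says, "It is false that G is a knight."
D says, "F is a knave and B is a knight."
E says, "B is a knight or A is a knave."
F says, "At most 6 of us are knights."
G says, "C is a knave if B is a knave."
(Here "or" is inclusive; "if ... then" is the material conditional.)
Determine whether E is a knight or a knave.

E is a knight.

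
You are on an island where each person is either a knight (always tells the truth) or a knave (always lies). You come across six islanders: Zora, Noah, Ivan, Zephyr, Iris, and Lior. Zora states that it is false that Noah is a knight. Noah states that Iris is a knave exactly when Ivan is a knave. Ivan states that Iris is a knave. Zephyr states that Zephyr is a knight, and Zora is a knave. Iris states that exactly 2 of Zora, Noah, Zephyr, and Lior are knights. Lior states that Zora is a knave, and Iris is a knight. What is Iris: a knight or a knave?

Consistent assignments: {Zora=knight, Noah=knave, Ivan=knight, Zephyr=knave, Iris=knave, Lior=knave}
In every consistent assignment, Iris is a knave.

Iris is a knave.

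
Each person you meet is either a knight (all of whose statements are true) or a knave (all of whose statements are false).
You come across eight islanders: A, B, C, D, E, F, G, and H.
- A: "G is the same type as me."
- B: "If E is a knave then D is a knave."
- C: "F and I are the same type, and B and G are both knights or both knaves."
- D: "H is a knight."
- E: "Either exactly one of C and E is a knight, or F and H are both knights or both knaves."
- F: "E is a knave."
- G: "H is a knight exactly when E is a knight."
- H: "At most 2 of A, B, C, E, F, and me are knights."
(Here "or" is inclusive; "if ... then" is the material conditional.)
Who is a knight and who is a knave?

A is a knight, B is a knight, C is a knave, D is a knave, E is a knave, F is a knight, G is a knight, and H is a knave.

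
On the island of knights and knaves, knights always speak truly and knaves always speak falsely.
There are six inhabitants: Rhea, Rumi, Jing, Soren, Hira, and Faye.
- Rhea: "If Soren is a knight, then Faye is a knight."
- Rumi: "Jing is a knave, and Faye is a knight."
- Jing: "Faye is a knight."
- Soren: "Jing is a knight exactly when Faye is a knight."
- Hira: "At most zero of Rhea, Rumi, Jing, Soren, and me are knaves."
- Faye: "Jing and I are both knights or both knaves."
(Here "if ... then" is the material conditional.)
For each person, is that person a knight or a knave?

Knights: Rhea, Jing, Soren, and Faye. Knaves: Rumi and Hira.

As a knight, Rhea's statement "if Soren is a knight, then Faye is a knight" should be True; it is.
Rumi (knave): "Jing is a knave, and Faye is a knight" — false. ✓
Since Jing is a knight, "Faye is a knight" needs to be True, which holds.
Soren is a knight, and the claim "Jing is a knight exactly when Faye is a knight" is indeed True.
Since Hira is a knave, "at most zero of Rhea, Rumi, Jing, Soren, and me are knaves" needs to be false, which holds.
Faye is a knight, so "Jing and I are both knights or both knaves" must be True — and it is.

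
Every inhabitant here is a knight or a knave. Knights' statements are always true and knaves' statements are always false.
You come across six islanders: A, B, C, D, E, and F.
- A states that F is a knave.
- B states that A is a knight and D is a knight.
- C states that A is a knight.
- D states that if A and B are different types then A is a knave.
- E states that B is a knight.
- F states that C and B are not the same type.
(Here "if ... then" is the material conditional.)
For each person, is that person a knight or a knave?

A is a knight, B is a knight, C is a knight, D is a knight, E is a knight, and F is a knave.

A (knight): "F is a knave" — True. ✓
As a knight, B's statement "A is a knight and D is a knight" should be True; it is.
Since C is a knight, "A is a knight" needs to be True, which holds.
D is a knight; "if A and B are different types then A is a knave" is True, as required.
E (knight): "B is a knight" — True. ✓
F is a knave, so "C and B are not the same type" must be False — and it is.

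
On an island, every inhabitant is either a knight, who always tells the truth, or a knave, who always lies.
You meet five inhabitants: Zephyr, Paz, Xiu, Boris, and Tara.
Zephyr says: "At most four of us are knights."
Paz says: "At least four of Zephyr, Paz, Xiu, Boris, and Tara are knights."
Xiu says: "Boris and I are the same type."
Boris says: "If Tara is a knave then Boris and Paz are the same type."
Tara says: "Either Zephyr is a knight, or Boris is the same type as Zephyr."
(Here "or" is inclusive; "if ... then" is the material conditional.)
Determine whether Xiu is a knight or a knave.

Xiu is a knave.

Consistent assignments: {Zephyr=knight, Paz=knight, Xiu=knave, Boris=knight, Tara=knight}; {Zephyr=knight, Paz=knave, Xiu=knave, Boris=knight, Tara=knight}
In every consistent assignment, Xiu is a knave.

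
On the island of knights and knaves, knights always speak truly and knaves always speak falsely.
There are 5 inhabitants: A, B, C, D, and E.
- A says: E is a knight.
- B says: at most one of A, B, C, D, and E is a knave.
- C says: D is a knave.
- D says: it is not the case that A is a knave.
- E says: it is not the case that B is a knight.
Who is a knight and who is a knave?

A (knight): "E is a knight" — True. ✓
B is a knave, so "at most one of A, B, C, D, and E is a knave" must be False — and it is.
As a knave, C's statement "D is a knave" should be False; it is.
D is a knight; "it is not the case that A is a knave" is True, as required.
Since E is a knight, "it is not the case that B is a knight" needs to be True, which holds.

A is a knight, B is a knave, C is a knave, D is a knight, and E is a knight.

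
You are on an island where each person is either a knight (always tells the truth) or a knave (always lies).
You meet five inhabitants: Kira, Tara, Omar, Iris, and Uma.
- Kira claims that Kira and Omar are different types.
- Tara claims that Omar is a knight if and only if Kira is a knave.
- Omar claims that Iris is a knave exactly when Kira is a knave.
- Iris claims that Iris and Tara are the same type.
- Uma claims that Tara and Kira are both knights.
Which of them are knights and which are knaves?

Kira is a knight, Tara is a knight, Omar is a knave, Iris is a knave, and Uma is a knight.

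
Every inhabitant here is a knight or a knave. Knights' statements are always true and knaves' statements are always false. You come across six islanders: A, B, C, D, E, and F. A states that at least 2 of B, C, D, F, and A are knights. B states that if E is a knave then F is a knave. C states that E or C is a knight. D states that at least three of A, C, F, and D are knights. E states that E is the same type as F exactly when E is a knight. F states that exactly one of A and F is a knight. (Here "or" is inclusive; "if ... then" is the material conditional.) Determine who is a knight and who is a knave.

Since A is a knave, "at least 2 of B, C, D, F, and A are knights" needs to be False, which holds.
B (knight): "if E is a knave then F is a knave" — True. ✓
C (knave): "E or C is a knight" — False. ✓
D (knave): "at least three of A, C, F, and D are knights" — False. ✓
As a knave, E's statement "E is the same type as F exactly when E is a knight" should be False; it is.
Since F is a knave, "exactly one of A and F is a knight" needs to be False, which holds.

Knights: B. Knaves: A, C, D, E, and F.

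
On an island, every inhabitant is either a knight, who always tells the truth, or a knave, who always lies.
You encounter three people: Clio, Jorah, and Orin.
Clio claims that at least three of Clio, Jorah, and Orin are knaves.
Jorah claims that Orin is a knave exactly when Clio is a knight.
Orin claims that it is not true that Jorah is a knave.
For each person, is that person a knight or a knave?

Knights: Jorah and Orin. Knaves: Clio.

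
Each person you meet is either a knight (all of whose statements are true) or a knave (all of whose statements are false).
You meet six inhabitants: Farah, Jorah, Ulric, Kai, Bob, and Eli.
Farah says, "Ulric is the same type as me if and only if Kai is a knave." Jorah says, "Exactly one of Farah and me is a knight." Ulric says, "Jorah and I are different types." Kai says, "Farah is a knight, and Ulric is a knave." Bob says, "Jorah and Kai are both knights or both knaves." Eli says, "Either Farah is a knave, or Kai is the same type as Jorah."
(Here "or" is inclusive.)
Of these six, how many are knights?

3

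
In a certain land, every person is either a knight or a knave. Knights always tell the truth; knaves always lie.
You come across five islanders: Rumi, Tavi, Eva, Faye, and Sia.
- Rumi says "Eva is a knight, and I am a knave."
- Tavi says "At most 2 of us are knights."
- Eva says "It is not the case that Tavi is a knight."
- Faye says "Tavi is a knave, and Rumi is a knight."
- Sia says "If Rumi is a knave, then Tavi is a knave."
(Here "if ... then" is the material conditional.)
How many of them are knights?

The unique consistent assignment is Rumi=knave, Tavi=knight, Eva=knave, Faye=knave, Sia=knave.
That has 1 knight.

1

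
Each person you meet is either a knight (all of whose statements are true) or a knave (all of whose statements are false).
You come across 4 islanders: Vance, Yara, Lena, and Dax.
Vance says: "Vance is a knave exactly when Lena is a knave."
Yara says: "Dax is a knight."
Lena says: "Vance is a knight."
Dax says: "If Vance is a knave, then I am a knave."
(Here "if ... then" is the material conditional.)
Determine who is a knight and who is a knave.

Vance is a knight, Yara is a knight, Lena is a knight, and Dax is a knight.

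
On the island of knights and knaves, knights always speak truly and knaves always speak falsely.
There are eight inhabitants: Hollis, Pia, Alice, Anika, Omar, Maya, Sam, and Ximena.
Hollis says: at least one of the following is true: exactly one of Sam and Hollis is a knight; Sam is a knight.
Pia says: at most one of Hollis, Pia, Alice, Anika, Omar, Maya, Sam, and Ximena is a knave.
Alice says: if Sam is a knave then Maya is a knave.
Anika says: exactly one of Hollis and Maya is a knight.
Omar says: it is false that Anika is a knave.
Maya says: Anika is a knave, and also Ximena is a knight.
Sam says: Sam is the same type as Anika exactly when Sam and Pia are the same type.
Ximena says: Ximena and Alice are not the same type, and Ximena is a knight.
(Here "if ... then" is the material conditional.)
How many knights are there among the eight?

4

The unique consistent assignment is Hollis=knight, Pia=knave, Alice=knight, Anika=knight, Omar=knight, Maya=knave, Sam=knave, Ximena=knave.
That has 4 knights.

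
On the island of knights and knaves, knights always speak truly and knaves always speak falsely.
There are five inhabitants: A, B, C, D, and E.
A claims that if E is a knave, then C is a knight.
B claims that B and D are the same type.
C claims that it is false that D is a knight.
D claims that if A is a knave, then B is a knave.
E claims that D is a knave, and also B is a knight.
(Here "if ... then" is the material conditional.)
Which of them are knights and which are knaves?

A is a knave, B is a knave, C is a knave, D is a knight, and E is a knave.

Suppose A is a knight. Then A's statement "if E is a knave, then C is a knight" would have to be true. Checking the 16 ways to assign the others, none is consistent with every speaker.
(For instance, with B=knave, C=knave, D=knight, E=knave, A's claim "if E is a knave, then C is a knight" comes out false where it would need to be true.)
So A must be a knave, making "if E is a knave, then C is a knight" false. Taking A=knave, B=knave, C=knave, D=knight, E=knave, each remaining statement checks out:
  B (knave): "B and D are the same type" — false. ✓
  C (knave): "it is false that D is a knight" — false. ✓
  D (knight): "if A is a knave, then B is a knave" — true. ✓
  E (knave): "D is a knave, and also B is a knight" — false. ✓
This is the unique consistent assignment.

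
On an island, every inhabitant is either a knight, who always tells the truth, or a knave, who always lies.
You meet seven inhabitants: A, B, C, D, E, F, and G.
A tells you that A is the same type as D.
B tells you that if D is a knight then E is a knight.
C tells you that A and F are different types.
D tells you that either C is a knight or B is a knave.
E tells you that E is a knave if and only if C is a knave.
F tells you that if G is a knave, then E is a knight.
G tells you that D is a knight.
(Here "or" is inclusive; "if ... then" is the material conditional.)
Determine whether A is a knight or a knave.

A is a knave.

Consistent assignments: {A=knave, B=knight, C=knight, D=knight, E=knight, F=knight, G=knight}; {A=knave, B=knave, C=knight, D=knight, E=knave, F=knight, G=knight}
In every consistent assignment, A is a knave.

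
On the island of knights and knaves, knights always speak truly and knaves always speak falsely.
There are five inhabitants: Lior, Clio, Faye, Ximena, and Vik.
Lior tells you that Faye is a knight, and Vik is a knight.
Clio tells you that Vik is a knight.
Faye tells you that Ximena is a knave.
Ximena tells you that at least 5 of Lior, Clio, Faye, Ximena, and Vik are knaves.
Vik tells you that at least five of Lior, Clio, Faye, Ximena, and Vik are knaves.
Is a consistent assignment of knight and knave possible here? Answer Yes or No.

Yes

One consistent assignment: Lior=knave, Clio=knave, Faye=knight, Ximena=knave, Vik=knave.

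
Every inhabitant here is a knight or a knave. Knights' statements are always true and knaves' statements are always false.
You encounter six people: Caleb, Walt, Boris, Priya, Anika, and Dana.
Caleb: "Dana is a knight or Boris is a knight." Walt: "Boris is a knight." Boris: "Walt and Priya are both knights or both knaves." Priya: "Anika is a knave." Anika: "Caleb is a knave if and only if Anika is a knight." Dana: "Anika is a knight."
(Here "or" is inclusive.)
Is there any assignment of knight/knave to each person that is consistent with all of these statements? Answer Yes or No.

Yes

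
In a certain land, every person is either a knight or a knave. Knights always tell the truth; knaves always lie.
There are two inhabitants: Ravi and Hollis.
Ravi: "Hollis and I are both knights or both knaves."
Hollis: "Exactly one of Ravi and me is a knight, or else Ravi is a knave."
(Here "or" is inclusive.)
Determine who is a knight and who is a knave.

Ravi is a knave, and the claim "Hollis and I are both knights or both knaves" is indeed false.
Hollis is a knight, and the claim "exactly one of Ravi and me is a knight, or else Ravi is a knave" is indeed True.

Ravi is a knave and Hollis is a knight.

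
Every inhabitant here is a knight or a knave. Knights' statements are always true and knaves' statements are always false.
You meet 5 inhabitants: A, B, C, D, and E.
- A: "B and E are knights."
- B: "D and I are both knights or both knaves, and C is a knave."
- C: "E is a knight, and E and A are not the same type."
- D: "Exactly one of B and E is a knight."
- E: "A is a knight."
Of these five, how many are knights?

2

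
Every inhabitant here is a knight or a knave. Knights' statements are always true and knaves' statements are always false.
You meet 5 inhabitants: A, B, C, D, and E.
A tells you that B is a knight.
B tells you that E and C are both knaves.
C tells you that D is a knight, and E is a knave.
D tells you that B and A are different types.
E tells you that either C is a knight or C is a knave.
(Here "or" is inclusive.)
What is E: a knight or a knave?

Consistent assignments: {A=knave, B=knave, C=knave, D=knave, E=knight}
In every consistent assignment, E is a knight.

E is a knight.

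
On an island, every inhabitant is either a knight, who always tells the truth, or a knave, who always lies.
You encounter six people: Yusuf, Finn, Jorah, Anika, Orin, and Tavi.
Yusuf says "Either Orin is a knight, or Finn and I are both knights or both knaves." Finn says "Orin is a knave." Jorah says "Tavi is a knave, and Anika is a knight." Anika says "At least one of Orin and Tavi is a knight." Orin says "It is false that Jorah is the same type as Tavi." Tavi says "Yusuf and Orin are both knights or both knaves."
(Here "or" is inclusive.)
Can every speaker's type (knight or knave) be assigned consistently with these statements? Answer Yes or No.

Yes

One consistent assignment: Yusuf=knight, Finn=knight, Jorah=knave, Anika=knave, Orin=knave, Tavi=knave.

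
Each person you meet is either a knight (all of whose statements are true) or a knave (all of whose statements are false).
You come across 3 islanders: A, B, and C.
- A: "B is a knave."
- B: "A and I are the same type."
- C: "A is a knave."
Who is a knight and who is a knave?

A is a knight, B is a knave, and C is a knave.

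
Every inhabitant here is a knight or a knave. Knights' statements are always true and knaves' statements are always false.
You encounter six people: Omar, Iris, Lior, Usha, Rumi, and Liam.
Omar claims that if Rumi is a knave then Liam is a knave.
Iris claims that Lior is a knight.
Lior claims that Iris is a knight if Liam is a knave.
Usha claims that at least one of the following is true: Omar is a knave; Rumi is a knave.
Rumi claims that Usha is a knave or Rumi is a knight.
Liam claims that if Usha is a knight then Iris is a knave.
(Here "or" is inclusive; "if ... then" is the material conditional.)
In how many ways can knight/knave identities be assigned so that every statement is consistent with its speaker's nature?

2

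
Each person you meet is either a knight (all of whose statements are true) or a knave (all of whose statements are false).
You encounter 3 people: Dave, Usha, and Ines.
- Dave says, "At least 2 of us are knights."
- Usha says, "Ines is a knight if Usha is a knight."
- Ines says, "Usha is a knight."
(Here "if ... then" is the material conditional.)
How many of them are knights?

3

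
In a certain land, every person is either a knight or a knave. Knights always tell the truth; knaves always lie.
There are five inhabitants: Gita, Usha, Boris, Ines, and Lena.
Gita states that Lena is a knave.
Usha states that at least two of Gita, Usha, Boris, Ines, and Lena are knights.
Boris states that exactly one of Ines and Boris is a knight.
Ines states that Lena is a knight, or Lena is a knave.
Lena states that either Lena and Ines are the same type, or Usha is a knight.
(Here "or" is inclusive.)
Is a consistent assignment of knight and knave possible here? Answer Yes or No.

No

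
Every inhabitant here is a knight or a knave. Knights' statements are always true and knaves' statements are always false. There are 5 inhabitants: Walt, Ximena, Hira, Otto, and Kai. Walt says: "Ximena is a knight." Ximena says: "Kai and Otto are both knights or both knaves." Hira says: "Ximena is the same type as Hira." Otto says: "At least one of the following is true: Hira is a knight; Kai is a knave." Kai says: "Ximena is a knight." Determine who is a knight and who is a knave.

Knights: Walt, Ximena, Hira, Otto, and Kai. Knaves: none.

Walt is a knight, and the claim "Ximena is a knight" is indeed True.
As a knight, Ximena's statement "Kai and Otto are both knights or both knaves" should be True; it is.
As a knight, Hira's statement "Ximena is the same type as Hira" should be True; it is.
Otto (knight): "at least one of the following is true: Hira is a knight; Kai is a knave" — True. ✓
Kai is a knight, so "Ximena is a knight" must be True — and it is.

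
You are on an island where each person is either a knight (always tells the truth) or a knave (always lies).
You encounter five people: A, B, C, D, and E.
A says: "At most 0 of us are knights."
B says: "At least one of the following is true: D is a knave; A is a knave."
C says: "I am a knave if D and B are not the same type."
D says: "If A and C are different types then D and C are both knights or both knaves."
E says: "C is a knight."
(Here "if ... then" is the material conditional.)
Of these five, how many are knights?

4

The unique consistent assignment is A=knave, B=knight, C=knight, D=knight, E=knight.
That has 4 knights.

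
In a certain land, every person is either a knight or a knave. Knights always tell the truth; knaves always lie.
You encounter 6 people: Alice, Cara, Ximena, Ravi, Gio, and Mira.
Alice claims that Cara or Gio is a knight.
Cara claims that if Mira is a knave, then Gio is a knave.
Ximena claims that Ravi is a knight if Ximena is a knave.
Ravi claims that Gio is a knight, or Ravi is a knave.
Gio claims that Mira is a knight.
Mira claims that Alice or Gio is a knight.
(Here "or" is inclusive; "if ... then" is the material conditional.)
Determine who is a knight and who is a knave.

Alice is a knight, and the claim "Cara or Gio is a knight" is indeed True.
Cara is a knight; "if Mira is a knave, then Gio is a knave" is True, as required.
Ximena (knight): "Ravi is a knight if Ximena is a knave" — True. ✓
Ravi is a knight, and the claim "Gio is a knight, or Ravi is a knave" is indeed True.
Since Gio is a knight, "Mira is a knight" needs to be True, which holds.
Mira is a knight; "Alice or Gio is a knight" is True, as required.

Knights: Alice, Cara, Ximena, Ravi, Gio, and Mira. Knaves: none.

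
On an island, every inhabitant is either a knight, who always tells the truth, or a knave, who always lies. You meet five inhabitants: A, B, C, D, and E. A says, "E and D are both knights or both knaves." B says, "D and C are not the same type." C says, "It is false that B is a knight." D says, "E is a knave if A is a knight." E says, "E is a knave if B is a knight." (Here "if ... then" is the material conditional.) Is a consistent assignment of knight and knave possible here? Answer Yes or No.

Checking all 32 assignments, each has at least one speaker whose statement's truth value contradicts their type.

No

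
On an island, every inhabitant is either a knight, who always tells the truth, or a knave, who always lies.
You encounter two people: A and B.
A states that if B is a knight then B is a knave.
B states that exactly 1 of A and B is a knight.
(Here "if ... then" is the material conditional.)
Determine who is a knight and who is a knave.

A is a knave and B is a knight.

A (knave): "if B is a knight then B is a knave" — False. ✓
B is a knight, and the claim "exactly 1 of A and B is a knight" is indeed True.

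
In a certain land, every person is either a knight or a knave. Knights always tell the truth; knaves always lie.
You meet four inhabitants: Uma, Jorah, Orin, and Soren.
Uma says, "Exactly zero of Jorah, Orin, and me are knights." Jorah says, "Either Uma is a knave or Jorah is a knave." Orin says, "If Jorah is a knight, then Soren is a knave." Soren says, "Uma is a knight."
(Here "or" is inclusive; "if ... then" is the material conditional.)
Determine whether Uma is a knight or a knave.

Consistent assignments: {Uma=knave, Jorah=knight, Orin=knight, Soren=knave}
In every consistent assignment, Uma is a knave.

Uma is a knave.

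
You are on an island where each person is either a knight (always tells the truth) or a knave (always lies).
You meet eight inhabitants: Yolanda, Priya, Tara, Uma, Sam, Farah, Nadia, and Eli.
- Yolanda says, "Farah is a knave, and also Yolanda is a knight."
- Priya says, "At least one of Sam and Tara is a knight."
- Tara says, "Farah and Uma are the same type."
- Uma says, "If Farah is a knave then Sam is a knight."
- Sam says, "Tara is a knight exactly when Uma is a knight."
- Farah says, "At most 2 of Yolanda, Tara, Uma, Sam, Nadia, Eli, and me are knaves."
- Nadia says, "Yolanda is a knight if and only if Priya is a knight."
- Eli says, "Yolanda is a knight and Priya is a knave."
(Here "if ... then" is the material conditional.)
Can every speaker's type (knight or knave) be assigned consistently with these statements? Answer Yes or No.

Yes

One consistent assignment: Yolanda=knight, Priya=knight, Tara=knight, Uma=knave, Sam=knave, Farah=knave, Nadia=knight, Eli=knave.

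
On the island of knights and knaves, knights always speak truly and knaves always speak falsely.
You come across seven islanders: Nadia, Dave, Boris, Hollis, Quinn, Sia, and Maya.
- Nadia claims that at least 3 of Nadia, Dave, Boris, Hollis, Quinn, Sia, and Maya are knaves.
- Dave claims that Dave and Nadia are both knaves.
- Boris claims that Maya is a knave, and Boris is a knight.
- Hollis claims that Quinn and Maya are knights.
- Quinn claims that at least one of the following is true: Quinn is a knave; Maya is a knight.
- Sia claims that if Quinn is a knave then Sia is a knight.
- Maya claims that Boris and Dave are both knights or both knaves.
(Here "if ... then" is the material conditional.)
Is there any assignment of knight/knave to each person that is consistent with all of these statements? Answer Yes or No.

No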